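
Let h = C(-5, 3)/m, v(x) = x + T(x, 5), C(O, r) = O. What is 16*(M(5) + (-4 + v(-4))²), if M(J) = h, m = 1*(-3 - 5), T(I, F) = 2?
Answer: 586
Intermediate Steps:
v(x) = 2 + x (v(x) = x + 2 = 2 + x)
m = -8 (m = 1*(-8) = -8)
h = 5/8 (h = -5/(-8) = -5*(-⅛) = 5/8 ≈ 0.62500)
M(J) = 5/8
16*(M(5) + (-4 + v(-4))²) = 16*(5/8 + (-4 + (2 - 4))²) = 16*(5/8 + (-4 - 2)²) = 16*(5/8 + (-6)²) = 16*(5/8 + 36) = 16*(293/8) = 586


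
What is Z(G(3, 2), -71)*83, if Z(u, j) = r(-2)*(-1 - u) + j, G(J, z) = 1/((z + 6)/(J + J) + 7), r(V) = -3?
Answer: -140353/25 ≈ -5614.1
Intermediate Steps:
G(J, z) = 1/(7 + (6 + z)/(2*J)) (G(J, z) = 1/((6 + z)/((2*J)) + 7) = 1/((6 + z)*(1/(2*J)) + 7) = 1/((6 + z)/(2*J) + 7) = 1/(7 + (6 + z)/(2*J)))
Z(u, j) = 3 + j + 3*u (Z(u, j) = -3*(-1 - u) + j = (3 + 3*u) + j = 3 + j + 3*u)
Z(G(3, 2), -71)*83 = (3 - 71 + 3*(2*3/(6 + 2 + 14*3)))*83 = (3 - 71 + 3*(2*3/(6 + 2 + 42)))*83 = (3 - 71 + 3*(2*3/50))*83 = (3 - 71 + 3*(2*3*(1/50)))*83 = (3 - 71 + 3*(3/25))*83 = (3 - 71 + 9/25)*83 = -1691/25*83 = -140353/25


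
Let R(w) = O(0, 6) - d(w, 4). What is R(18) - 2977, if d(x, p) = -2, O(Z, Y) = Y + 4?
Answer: -2965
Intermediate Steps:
O(Z, Y) = 4 + Y
R(w) = 12 (R(w) = (4 + 6) - 1*(-2) = 10 + 2 = 12)
R(18) - 2977 = 12 - 2977 = -2965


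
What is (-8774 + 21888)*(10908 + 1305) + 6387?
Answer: 160167669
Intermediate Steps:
(-8774 + 21888)*(10908 + 1305) + 6387 = 13114*12213 + 6387 = 160161282 + 6387 = 160167669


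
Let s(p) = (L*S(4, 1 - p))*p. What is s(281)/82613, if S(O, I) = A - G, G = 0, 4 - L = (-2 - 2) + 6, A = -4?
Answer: -2248/82613 ≈ -0.027211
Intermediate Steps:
L = 2 (L = 4 - ((-2 - 2) + 6) = 4 - (-4 + 6) = 4 - 1*2 = 4 - 2 = 2)
S(O, I) = -4 (S(O, I) = -4 - 1*0 = -4 + 0 = -4)
s(p) = -8*p (s(p) = (2*(-4))*p = -8*p)
s(281)/82613 = -8*281/82613 = -2248*1/82613 = -2248/82613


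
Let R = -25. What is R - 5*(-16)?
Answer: 55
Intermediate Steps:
R - 5*(-16) = -25 - 5*(-16) = -25 + 80 = 55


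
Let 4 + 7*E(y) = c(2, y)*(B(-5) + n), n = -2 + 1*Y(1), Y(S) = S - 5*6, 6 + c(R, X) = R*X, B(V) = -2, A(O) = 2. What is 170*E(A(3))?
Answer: 10540/7 ≈ 1505.7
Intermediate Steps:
c(R, X) = -6 + R*X
Y(S) = -30 + S (Y(S) = S - 30 = -30 + S)
n = -31 (n = -2 + 1*(-30 + 1) = -2 + 1*(-29) = -2 - 29 = -31)
E(y) = 194/7 - 66*y/7 (E(y) = -4/7 + ((-6 + 2*y)*(-2 - 31))/7 = -4/7 + ((-6 + 2*y)*(-33))/7 = -4/7 + (198 - 66*y)/7 = -4/7 + (198/7 - 66*y/7) = 194/7 - 66*y/7)
170*E(A(3)) = 170*(194/7 - 66/7*2) = 170*(194/7 - 132/7) = 170*(62/7) = 10540/7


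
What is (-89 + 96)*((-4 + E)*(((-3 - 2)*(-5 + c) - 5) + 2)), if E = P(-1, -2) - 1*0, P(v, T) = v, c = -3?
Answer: -1295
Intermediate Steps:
E = -1 (E = -1 - 1*0 = -1 + 0 = -1)
(-89 + 96)*((-4 + E)*(((-3 - 2)*(-5 + c) - 5) + 2)) = (-89 + 96)*((-4 - 1)*(((-3 - 2)*(-5 - 3) - 5) + 2)) = 7*(-5*((-5*(-8) - 5) + 2)) = 7*(-5*((40 - 5) + 2)) = 7*(-5*(35 + 2)) = 7*(-5*37) = 7*(-185) = -1295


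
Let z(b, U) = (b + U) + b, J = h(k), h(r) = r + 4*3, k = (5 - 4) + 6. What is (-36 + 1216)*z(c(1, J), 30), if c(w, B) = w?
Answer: 37760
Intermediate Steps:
k = 7 (k = 1 + 6 = 7)
h(r) = 12 + r (h(r) = r + 12 = 12 + r)
J = 19 (J = 12 + 7 = 19)
z(b, U) = U + 2*b (z(b, U) = (U + b) + b = U + 2*b)
(-36 + 1216)*z(c(1, J), 30) = (-36 + 1216)*(30 + 2*1) = 1180*(30 + 2) = 1180*32 = 37760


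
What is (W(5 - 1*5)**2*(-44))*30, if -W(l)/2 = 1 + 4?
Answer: -132000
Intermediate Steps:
W(l) = -10 (W(l) = -2*(1 + 4) = -2*5 = -10)
(W(5 - 1*5)**2*(-44))*30 = ((-10)**2*(-44))*30 = (100*(-44))*30 = -4400*30 = -132000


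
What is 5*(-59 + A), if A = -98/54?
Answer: -8210/27 ≈ -304.07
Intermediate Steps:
A = -49/27 (A = -98*1/54 = -49/27 ≈ -1.8148)
5*(-59 + A) = 5*(-59 - 49/27) = 5*(-1642/27) = -8210/27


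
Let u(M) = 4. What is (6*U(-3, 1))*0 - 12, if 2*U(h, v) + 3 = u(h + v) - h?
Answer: -12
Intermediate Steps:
U(h, v) = ½ - h/2 (U(h, v) = -3/2 + (4 - h)/2 = -3/2 + (2 - h/2) = ½ - h/2)
(6*U(-3, 1))*0 - 12 = (6*(½ - ½*(-3)))*0 - 12 = (6*(½ + 3/2))*0 - 12 = (6*2)*0 - 12 = 12*0 - 12 = 0 - 12 = -12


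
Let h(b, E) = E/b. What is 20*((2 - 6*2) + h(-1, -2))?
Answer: -160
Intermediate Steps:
20*((2 - 6*2) + h(-1, -2)) = 20*((2 - 6*2) - 2/(-1)) = 20*((2 - 12) - 2*(-1)) = 20*(-10 + 2) = 20*(-8) = -160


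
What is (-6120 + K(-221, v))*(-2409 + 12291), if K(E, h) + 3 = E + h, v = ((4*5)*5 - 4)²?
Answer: 28381104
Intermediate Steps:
v = 9216 (v = (20*5 - 4)² = (100 - 4)² = 96² = 9216)
K(E, h) = -3 + E + h (K(E, h) = -3 + (E + h) = -3 + E + h)
(-6120 + K(-221, v))*(-2409 + 12291) = (-6120 + (-3 - 221 + 9216))*(-2409 + 12291) = (-6120 + 8992)*9882 = 2872*9882 = 28381104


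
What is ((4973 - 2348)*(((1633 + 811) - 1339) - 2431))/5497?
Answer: -3480750/5497 ≈ -633.21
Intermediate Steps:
((4973 - 2348)*(((1633 + 811) - 1339) - 2431))/5497 = (2625*((2444 - 1339) - 2431))*(1/5497) = (2625*(1105 - 2431))*(1/5497) = (2625*(-1326))*(1/5497) = -3480750*1/5497 = -3480750/5497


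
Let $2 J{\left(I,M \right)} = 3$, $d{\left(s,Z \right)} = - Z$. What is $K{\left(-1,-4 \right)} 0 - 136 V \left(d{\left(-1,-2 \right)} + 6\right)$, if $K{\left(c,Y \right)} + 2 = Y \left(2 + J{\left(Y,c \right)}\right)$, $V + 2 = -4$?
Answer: $6528$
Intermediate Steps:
$V = -6$ ($V = -2 - 4 = -6$)
$J{\left(I,M \right)} = \frac{3}{2}$ ($J{\left(I,M \right)} = \frac{1}{2} \cdot 3 = \frac{3}{2}$)
$K{\left(c,Y \right)} = -2 + \frac{7 Y}{2}$ ($K{\left(c,Y \right)} = -2 + Y \left(2 + \frac{3}{2}\right) = -2 + Y \frac{7}{2} = -2 + \frac{7 Y}{2}$)
$K{\left(-1,-4 \right)} 0 - 136 V \left(d{\left(-1,-2 \right)} + 6\right) = \left(-2 + \frac{7}{2} \left(-4\right)\right) 0 - 136 \left(- 6 \left(\left(-1\right) \left(-2\right) + 6\right)\right) = \left(-2 - 14\right) 0 - 136 \left(- 6 \left(2 + 6\right)\right) = \left(-16\right) 0 - 136 \left(\left(-6\right) 8\right) = 0 - -6528 = 0 + 6528 = 6528$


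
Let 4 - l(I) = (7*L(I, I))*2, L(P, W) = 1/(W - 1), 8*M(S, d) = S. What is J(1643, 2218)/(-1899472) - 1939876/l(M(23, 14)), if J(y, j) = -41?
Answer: 13817775546053/24693136 ≈ 5.5958e+5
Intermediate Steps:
M(S, d) = S/8
L(P, W) = 1/(-1 + W)
l(I) = 4 - 14/(-1 + I) (l(I) = 4 - 7/(-1 + I)*2 = 4 - 14/(-1 + I))
J(1643, 2218)/(-1899472) - 1939876/l(M(23, 14)) = -41/(-1899472) - 1939876*(-1 + (⅛)*23)/(2*(-9 + 2*((⅛)*23))) = -41*(-1/1899472) - 1939876*(-1 + 23/8)/(2*(-9 + 2*(23/8))) = 41/1899472 - 1939876*15/(16*(-9 + 23/4)) = 41/1899472 - 1939876/(2*(8/15)*(-13/4)) = 41/1899472 - 1939876/(-52/15) = 41/1899472 - 1939876*(-15/52) = 41/1899472 + 7274535/13 = 13817775546053/24693136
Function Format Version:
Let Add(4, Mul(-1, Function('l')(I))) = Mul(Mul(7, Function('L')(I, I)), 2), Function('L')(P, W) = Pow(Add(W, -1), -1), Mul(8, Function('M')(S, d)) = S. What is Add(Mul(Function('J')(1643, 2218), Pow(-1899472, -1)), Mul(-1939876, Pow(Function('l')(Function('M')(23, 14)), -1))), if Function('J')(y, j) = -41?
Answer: Rational(13817775546053, 24693136) ≈ 5.5958e+5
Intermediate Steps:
Function('M')(S, d) = Mul(Rational(1, 8), S)
Function('L')(P, W) = Pow(Add(-1, W), -1)
Function('l')(I) = Add(4, Mul(-14, Pow(Add(-1, I), -1))) (Function('l')(I) = Add(4, Mul(-1, Mul(Mul(7, Pow(Add(-1, I), -1)), 2))) = Add(4, Mul(-1, Mul(14, Pow(Add(-1, I), -1)))) = Add(4, Mul(-14, Pow(Add(-1, I), -1))))
Add(Mul(Function('J')(1643, 2218), Pow(-1899472, -1)), Mul(-1939876, Pow(Function('l')(Function('M')(23, 14)), -1))) = Add(Mul(-41, Pow(-1899472, -1)), Mul(-1939876, Pow(Mul(2, Pow(Add(-1, Mul(Rational(1, 8), 23)), -1), Add(-9, Mul(2, Mul(Rational(1, 8), 23)))), -1))) = Add(Mul(-41, Rational(-1, 1899472)), Mul(-1939876, Pow(Mul(2, Pow(Add(-1, Rational(23, 8)), -1), Add(-9, Mul(2, Rational(23, 8)))), -1))) = Add(Rational(41, 1899472), Mul(-1939876, Pow(Mul(2, Pow(Rational(15, 8), -1), Add(-9, Rational(23, 4))), -1))) = Add(Rational(41, 1899472), Mul(-1939876, Pow(Mul(2, Rational(8, 15), Rational(-13, 4)), -1))) = Add(Rational(41, 1899472), Mul(-1939876, Pow(Rational(-52, 15), -1))) = Add(Rational(41, 1899472), Mul(-1939876, Rational(-15, 52))) = Add(Rational(41, 1899472), Rational(7274535, 13)) = Rational(13817775546053, 24693136)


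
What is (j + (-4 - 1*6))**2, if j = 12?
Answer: 4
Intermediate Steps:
(j + (-4 - 1*6))**2 = (12 + (-4 - 1*6))**2 = (12 + (-4 - 6))**2 = (12 - 10)**2 = 2**2 = 4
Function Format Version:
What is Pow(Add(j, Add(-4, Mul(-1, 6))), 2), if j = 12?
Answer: 4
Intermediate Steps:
Pow(Add(j, Add(-4, Mul(-1, 6))), 2) = Pow(Add(12, Add(-4, Mul(-1, 6))), 2) = Pow(Add(12, Add(-4, -6)), 2) = Pow(Add(12, -10), 2) = Pow(2, 2) = 4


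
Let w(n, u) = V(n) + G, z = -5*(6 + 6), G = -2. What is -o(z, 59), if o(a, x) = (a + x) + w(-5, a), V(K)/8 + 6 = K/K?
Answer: 43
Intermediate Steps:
z = -60 (z = -5*12 = -60)
V(K) = -40 (V(K) = -48 + 8*(K/K) = -48 + 8*1 = -48 + 8 = -40)
w(n, u) = -42 (w(n, u) = -40 - 2 = -42)
o(a, x) = -42 + a + x (o(a, x) = (a + x) - 42 = -42 + a + x)
-o(z, 59) = -(-42 - 60 + 59) = -1*(-43) = 43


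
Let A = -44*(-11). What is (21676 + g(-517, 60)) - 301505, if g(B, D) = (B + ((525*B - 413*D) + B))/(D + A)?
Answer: -152524215/544 ≈ -2.8038e+5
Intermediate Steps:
A = 484
g(B, D) = (-413*D + 527*B)/(484 + D) (g(B, D) = (B + ((525*B - 413*D) + B))/(D + 484) = (B + ((-413*D + 525*B) + B))/(484 + D) = (B + (-413*D + 526*B))/(484 + D) = (-413*D + 527*B)/(484 + D))
(21676 + g(-517, 60)) - 301505 = (21676 + (-413*60 + 527*(-517))/(484 + 60)) - 301505 = (21676 + (-24780 - 272459)/544) - 301505 = (21676 + (1/544)*(-297239)) - 301505 = (21676 - 297239/544) - 301505 = 11494505/544 - 301505 = -152524215/544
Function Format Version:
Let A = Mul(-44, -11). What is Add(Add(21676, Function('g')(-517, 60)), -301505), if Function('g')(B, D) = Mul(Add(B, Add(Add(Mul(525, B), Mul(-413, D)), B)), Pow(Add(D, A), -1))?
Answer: Rational(-152524215, 544) ≈ -2.8038e+5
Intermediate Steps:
A = 484
Function('g')(B, D) = Mul(Pow(Add(484, D), -1), Add(Mul(-413, D), Mul(527, B))) (Function('g')(B, D) = Mul(Add(B, Add(Add(Mul(525, B), Mul(-413, D)), B)), Pow(Add(D, 484), -1)) = Mul(Add(B, Add(Add(Mul(-413, D), Mul(525, B)), B)), Pow(Add(484, D), -1)) = Mul(Add(B, Add(Mul(-413, D), Mul(526, B))), Pow(Add(484, D), -1)) = Mul(Add(Mul(-413, D), Mul(527, B)), Pow(Add(484, D), -1)) = Mul(Pow(Add(484, D), -1), Add(Mul(-413, D), Mul(527, B))))
Add(Add(21676, Function('g')(-517, 60)), -301505) = Add(Add(21676, Mul(Pow(Add(484, 60), -1), Add(Mul(-413, 60), Mul(527, -517)))), -301505) = Add(Add(21676, Mul(Pow(544, -1), Add(-24780, -272459))), -301505) = Add(Add(21676, Mul(Rational(1, 544), -297239)), -301505) = Add(Add(21676, Rational(-297239, 544)), -301505) = Add(Rational(11494505, 544), -301505) = Rational(-152524215, 544)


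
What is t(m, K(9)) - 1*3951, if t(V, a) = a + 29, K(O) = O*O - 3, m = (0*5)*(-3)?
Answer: -3844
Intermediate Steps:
m = 0 (m = 0*(-3) = 0)
K(O) = -3 + O² (K(O) = O² - 3 = -3 + O²)
t(V, a) = 29 + a
t(m, K(9)) - 1*3951 = (29 + (-3 + 9²)) - 1*3951 = (29 + (-3 + 81)) - 3951 = (29 + 78) - 3951 = 107 - 3951 = -3844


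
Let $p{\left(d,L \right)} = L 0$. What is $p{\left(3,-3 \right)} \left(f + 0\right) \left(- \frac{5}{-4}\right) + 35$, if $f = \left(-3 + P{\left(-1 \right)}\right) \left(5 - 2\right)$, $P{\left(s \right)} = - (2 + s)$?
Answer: $35$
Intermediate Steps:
$p{\left(d,L \right)} = 0$
$P{\left(s \right)} = -2 - s$
$f = -12$ ($f = \left(-3 - 1\right) \left(5 - 2\right) = \left(-3 + \left(-2 + 1\right)\right) 3 = \left(-3 - 1\right) 3 = \left(-4\right) 3 = -12$)
$p{\left(3,-3 \right)} \left(f + 0\right) \left(- \frac{5}{-4}\right) + 35 = 0 \left(-12 + 0\right) \left(- \frac{5}{-4}\right) + 35 = 0 \left(- 12 \left(\left(-5\right) \left(- \frac{1}{4}\right)\right)\right) + 35 = 0 \left(\left(-12\right) \frac{5}{4}\right) + 35 = 0 \left(-15\right) + 35 = 0 + 35 = 35$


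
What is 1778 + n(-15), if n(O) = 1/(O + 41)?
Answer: 46229/26 ≈ 1778.0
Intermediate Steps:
n(O) = 1/(41 + O)
1778 + n(-15) = 1778 + 1/(41 - 15) = 1778 + 1/26 = 46229/26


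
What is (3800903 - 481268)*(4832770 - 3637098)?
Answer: 3969194619720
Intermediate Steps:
(3800903 - 481268)*(4832770 - 3637098) = 3319635*1195672 = 3969194619720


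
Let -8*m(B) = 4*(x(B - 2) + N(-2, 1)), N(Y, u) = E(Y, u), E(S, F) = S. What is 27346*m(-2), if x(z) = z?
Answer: 82038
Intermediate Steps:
N(Y, u) = Y
m(B) = 2 - B/2 (m(B) = -((B - 2) - 2)/2 = -((-2 + B) - 2)/2 = -(-4 + B)/2 = -(-16 + 4*B)/8 = 2 - B/2)
27346*m(-2) = 27346*(2 - ½*(-2)) = 27346*(2 + 1) = 27346*3 = 82038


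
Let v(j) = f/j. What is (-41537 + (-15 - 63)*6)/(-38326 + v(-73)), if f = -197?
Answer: 3066365/2797601 ≈ 1.0961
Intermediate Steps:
v(j) = -197/j
(-41537 + (-15 - 63)*6)/(-38326 + v(-73)) = (-41537 + (-15 - 63)*6)/(-38326 - 197/(-73)) = (-41537 - 78*6)/(-38326 - 197*(-1/73)) = (-41537 - 468)/(-38326 + 197/73) = -42005/(-2797601/73) = -42005*(-73/2797601) = 3066365/2797601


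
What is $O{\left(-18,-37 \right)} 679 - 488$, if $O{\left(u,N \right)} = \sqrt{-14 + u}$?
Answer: $-488 + 2716 i \sqrt{2} \approx -488.0 + 3841.0 i$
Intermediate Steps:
$O{\left(-18,-37 \right)} 679 - 488 = \sqrt{-14 - 18} \cdot 679 - 488 = \sqrt{-32} \cdot 679 - 488 = 4 i \sqrt{2} \cdot 679 - 488 = 2716 i \sqrt{2} - 488 = -488 + 2716 i \sqrt{2}$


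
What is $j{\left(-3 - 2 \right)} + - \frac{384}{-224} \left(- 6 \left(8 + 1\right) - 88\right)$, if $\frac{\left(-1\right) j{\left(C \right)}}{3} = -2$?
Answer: $- \frac{1662}{7} \approx -237.43$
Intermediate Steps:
$j{\left(C \right)} = 6$ ($j{\left(C \right)} = \left(-3\right) \left(-2\right) = 6$)
$j{\left(-3 - 2 \right)} + - \frac{384}{-224} \left(- 6 \left(8 + 1\right) - 88\right) = 6 + - \frac{384}{-224} \left(- 6 \left(8 + 1\right) - 88\right) = 6 + \left(-384\right) \left(- \frac{1}{224}\right) \left(\left(-6\right) 9 - 88\right) = 6 + \frac{12 \left(-54 - 88\right)}{7} = 6 + \frac{12}{7} \left(-142\right) = 6 - \frac{1704}{7} = - \frac{1662}{7}$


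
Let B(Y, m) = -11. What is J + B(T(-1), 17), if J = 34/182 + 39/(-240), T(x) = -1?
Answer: -79903/7280 ≈ -10.976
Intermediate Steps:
J = 177/7280 (J = 34*(1/182) + 39*(-1/240) = 17/91 - 13/80 = 177/7280 ≈ 0.024313)
J + B(T(-1), 17) = 177/7280 - 11 = -79903/7280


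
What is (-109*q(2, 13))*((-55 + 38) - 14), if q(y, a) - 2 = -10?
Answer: -27032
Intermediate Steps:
q(y, a) = -8 (q(y, a) = 2 - 10 = -8)
(-109*q(2, 13))*((-55 + 38) - 14) = (-109*(-8))*((-55 + 38) - 14) = 872*(-17 - 14) = 872*(-31) = -27032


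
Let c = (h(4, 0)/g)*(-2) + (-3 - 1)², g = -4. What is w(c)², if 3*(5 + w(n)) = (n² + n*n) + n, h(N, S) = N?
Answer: 47089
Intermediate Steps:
c = 18 (c = (4/(-4))*(-2) + (-3 - 1)² = (4*(-¼))*(-2) + (-4)² = -1*(-2) + 16 = 2 + 16 = 18)
w(n) = -5 + n/3 + 2*n²/3 (w(n) = -5 + ((n² + n*n) + n)/3 = -5 + ((n² + n²) + n)/3 = -5 + (2*n² + n)/3 = -5 + (n + 2*n²)/3 = -5 + (n/3 + 2*n²/3) = -5 + n/3 + 2*n²/3)
w(c)² = (-5 + (⅓)*18 + (⅔)*18²)² = (-5 + 6 + (⅔)*324)² = (-5 + 6 + 216)² = 217² = 47089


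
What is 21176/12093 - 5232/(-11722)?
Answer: 155747824/70877073 ≈ 2.1974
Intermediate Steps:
21176/12093 - 5232/(-11722) = 21176*(1/12093) - 5232*(-1/11722) = 21176/12093 + 2616/5861 = 155747824/70877073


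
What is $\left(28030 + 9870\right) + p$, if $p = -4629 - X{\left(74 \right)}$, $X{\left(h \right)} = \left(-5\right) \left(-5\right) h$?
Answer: $31421$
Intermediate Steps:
$X{\left(h \right)} = 25 h$
$p = -6479$ ($p = -4629 - 25 \cdot 74 = -4629 - 1850 = -6479$)
$\left(28030 + 9870\right) + p = \left(28030 + 9870\right) - 6479 = 37900 - 6479 = 31421$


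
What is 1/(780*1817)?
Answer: 1/1417260 ≈ 7.0559e-7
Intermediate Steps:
1/(780*1817) = 1/1417260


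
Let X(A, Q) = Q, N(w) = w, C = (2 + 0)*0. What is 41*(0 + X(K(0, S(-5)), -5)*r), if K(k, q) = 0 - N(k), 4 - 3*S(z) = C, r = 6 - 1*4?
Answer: -410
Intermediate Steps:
r = 2 (r = 6 - 4 = 2)
C = 0 (C = 2*0 = 0)
S(z) = 4/3 (S(z) = 4/3 - ⅓*0 = 4/3 + 0 = 4/3)
K(k, q) = -k (K(k, q) = 0 - k = -k)
41*(0 + X(K(0, S(-5)), -5)*r) = 41*(0 - 5*2) = 41*(0 - 10) = 41*(-10) = -410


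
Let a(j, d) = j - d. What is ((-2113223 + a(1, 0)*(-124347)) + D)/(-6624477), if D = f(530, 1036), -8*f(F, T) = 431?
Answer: 1988999/5888424 ≈ 0.33778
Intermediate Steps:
f(F, T) = -431/8 (f(F, T) = -⅛*431 = -431/8)
D = -431/8 ≈ -53.875
((-2113223 + a(1, 0)*(-124347)) + D)/(-6624477) = ((-2113223 + (1 - 1*0)*(-124347)) - 431/8)/(-6624477) = ((-2113223 + (1 + 0)*(-124347)) - 431/8)*(-1/6624477) = ((-2113223 + 1*(-124347)) - 431/8)*(-1/6624477) = ((-2113223 - 124347) - 431/8)*(-1/6624477) = (-2237570 - 431/8)*(-1/6624477) = -17900991/8*(-1/6624477) = 1988999/5888424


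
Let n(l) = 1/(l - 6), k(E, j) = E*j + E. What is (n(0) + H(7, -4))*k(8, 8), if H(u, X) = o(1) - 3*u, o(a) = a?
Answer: -1452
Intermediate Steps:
k(E, j) = E + E*j
H(u, X) = 1 - 3*u
n(l) = 1/(-6 + l)
(n(0) + H(7, -4))*k(8, 8) = (1/(-6 + 0) + (1 - 3*7))*(8*(1 + 8)) = (1/(-6) + (1 - 21))*(8*9) = (-1/6 - 20)*72 = -121/6*72 = -1452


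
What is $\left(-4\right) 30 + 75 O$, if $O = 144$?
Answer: $10680$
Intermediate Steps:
$\left(-4\right) 30 + 75 O = \left(-4\right) 30 + 75 \cdot 144 = -120 + 10800 = 10680$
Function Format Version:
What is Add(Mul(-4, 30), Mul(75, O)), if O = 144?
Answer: 10680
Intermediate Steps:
Add(Mul(-4, 30), Mul(75, O)) = Add(Mul(-4, 30), Mul(75, 144)) = Add(-120, 10800) = 10680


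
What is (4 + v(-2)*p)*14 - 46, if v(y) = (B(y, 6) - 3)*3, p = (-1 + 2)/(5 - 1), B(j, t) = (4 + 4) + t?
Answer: 251/2 ≈ 125.50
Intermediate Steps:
B(j, t) = 8 + t
p = ¼ (p = 1/4 = 1*(¼) = ¼ ≈ 0.25000)
v(y) = 33 (v(y) = ((8 + 6) - 3)*3 = (14 - 3)*3 = 11*3 = 33)
(4 + v(-2)*p)*14 - 46 = (4 + 33*(¼))*14 - 46 = (4 + 33/4)*14 - 46 = (49/4)*14 - 46 = 343/2 - 46 = 251/2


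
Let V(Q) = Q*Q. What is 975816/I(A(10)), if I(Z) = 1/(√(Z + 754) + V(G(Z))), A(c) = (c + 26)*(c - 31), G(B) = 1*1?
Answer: 975816 + 975816*I*√2 ≈ 9.7582e+5 + 1.38e+6*I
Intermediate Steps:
G(B) = 1
A(c) = (-31 + c)*(26 + c) (A(c) = (26 + c)*(-31 + c) = (-31 + c)*(26 + c))
V(Q) = Q²
I(Z) = 1/(1 + √(754 + Z)) (I(Z) = 1/(√(Z + 754) + 1²) = 1/(√(754 + Z) + 1) = 1/(1 + √(754 + Z)))
975816/I(A(10)) = 975816/(1/(1 + √(754 + (-806 + 10² - 5*10)))) = 975816/(1/(1 + √(754 + (-806 + 100 - 50)))) = 975816/(1/(1 + √(754 - 756))) = 975816/(1/(1 + √(-2))) = 975816/(1/(1 + I*√2)) = 975816*(1 + I*√2) = 975816 + 975816*I*√2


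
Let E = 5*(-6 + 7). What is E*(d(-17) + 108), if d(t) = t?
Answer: 455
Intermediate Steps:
E = 5 (E = 5*1 = 5)
E*(d(-17) + 108) = 5*(-17 + 108) = 5*91 = 455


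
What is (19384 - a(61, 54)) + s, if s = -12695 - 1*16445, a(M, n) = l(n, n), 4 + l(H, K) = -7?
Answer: -9745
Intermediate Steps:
l(H, K) = -11 (l(H, K) = -4 - 7 = -11)
a(M, n) = -11
s = -29140 (s = -12695 - 16445 = -29140)
(19384 - a(61, 54)) + s = (19384 - 1*(-11)) - 29140 = (19384 + 11) - 29140 = 19395 - 29140 = -9745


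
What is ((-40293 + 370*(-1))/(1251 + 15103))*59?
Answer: -64841/442 ≈ -146.70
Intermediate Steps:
((-40293 + 370*(-1))/(1251 + 15103))*59 = ((-40293 - 370)/16354)*59 = -40663*1/16354*59 = -1099/442*59 = -64841/442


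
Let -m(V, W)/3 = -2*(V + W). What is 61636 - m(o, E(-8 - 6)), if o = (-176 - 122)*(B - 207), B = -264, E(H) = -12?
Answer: -780440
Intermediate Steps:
o = 140358 (o = (-176 - 122)*(-264 - 207) = -298*(-471) = 140358)
m(V, W) = 6*V + 6*W (m(V, W) = -(-6)*(V + W) = -3*(-2*V - 2*W) = 6*V + 6*W)
61636 - m(o, E(-8 - 6)) = 61636 - (6*140358 + 6*(-12)) = 61636 - (842148 - 72) = 61636 - 1*842076 = 61636 - 842076 = -780440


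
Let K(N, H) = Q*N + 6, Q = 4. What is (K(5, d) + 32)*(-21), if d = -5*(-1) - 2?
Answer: -1218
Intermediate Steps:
d = 3 (d = 5 - 2 = 3)
K(N, H) = 6 + 4*N (K(N, H) = 4*N + 6 = 6 + 4*N)
(K(5, d) + 32)*(-21) = ((6 + 4*5) + 32)*(-21) = ((6 + 20) + 32)*(-21) = (26 + 32)*(-21) = 58*(-21) = -1218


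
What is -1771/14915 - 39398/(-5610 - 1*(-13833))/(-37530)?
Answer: -54595925432/460290606885 ≈ -0.11861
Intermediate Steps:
-1771/14915 - 39398/(-5610 - 1*(-13833))/(-37530) = -1771*1/14915 - 39398/(-5610 + 13833)*(-1/37530) = -1771/14915 - 39398/8223*(-1/37530) = -1771/14915 + 19699/154304595 = -54595925432/460290606885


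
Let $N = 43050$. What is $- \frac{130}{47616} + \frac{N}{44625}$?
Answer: $\frac{1946731}{2023680} \approx 0.96198$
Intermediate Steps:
$- \frac{130}{47616} + \frac{N}{44625} = - \frac{130}{47616} + \frac{43050}{44625} = \left(-130\right) \frac{1}{47616} + 43050 \cdot \frac{1}{44625} = - \frac{65}{23808} + \frac{82}{85} = \frac{1946731}{2023680}$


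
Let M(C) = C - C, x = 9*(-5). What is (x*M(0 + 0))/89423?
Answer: 0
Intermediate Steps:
x = -45
M(C) = 0
(x*M(0 + 0))/89423 = -45*0/89423 = 0*(1/89423) = 0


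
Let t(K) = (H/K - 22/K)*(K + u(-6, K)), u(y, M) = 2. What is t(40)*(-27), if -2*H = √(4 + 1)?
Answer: 6237/10 + 567*√5/40 ≈ 655.40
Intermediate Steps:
H = -√5/2 (H = -√(4 + 1)/2 = -√5/2 ≈ -1.1180)
t(K) = (2 + K)*(-22/K - √5/(2*K)) (t(K) = ((-√5/2)/K - 22/K)*(K + 2) = (-√5/(2*K) - 22/K)*(2 + K) = (-22/K - √5/(2*K))*(2 + K) = (2 + K)*(-22/K - √5/(2*K)))
t(40)*(-27) = ((-44 - √5 - ½*40*(44 + √5))/40)*(-27) = ((-44 - √5 + (-880 - 20*√5))/40)*(-27) = ((-924 - 21*√5)/40)*(-27) = (-231/10 - 21*√5/40)*(-27) = 6237/10 + 567*√5/40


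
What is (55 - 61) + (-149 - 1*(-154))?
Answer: -1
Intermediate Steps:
(55 - 61) + (-149 - 1*(-154)) = -6 + (-149 + 154) = -6 + 5 = -1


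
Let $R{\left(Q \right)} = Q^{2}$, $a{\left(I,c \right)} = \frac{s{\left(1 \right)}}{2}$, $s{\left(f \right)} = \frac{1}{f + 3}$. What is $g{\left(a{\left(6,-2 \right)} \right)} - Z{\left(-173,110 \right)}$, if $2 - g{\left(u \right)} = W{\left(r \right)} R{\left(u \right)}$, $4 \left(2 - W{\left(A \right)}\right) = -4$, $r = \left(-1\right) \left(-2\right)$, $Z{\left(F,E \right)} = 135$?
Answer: $- \frac{8515}{64} \approx -133.05$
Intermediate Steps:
$s{\left(f \right)} = \frac{1}{3 + f}$
$r = 2$
$a{\left(I,c \right)} = \frac{1}{8}$ ($a{\left(I,c \right)} = \frac{1}{\left(3 + 1\right) 2} = \frac{1}{4} \cdot \frac{1}{2} = \frac{1}{8}$)
$W{\left(A \right)} = 3$ ($W{\left(A \right)} = 2 - -1 = 2 + 1 = 3$)
$g{\left(u \right)} = 2 - 3 u^{2}$
$g{\left(a{\left(6,-2 \right)} \right)} - Z{\left(-173,110 \right)} = \left(2 - \frac{3}{64}\right) - 135 = \frac{125}{64} - 135 = - \frac{8515}{64}$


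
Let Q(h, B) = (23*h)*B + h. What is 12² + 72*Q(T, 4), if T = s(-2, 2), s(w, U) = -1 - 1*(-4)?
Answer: 20232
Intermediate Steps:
s(w, U) = 3 (s(w, U) = -1 + 4 = 3)
T = 3
Q(h, B) = h + 23*B*h (Q(h, B) = 23*B*h + h = h + 23*B*h)
12² + 72*Q(T, 4) = 12² + 72*(3*(1 + 23*4)) = 144 + 72*(3*(1 + 92)) = 144 + 72*(3*93) = 144 + 72*279 = 144 + 20088 = 20232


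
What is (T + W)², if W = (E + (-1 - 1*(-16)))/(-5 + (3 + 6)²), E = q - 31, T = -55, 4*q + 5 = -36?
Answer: 283080625/92416 ≈ 3063.1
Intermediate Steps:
q = -41/4 (q = -5/4 + (¼)*(-36) = -5/4 - 9 = -41/4 ≈ -10.250)
E = -165/4 (E = -41/4 - 31 = -165/4 ≈ -41.250)
W = -105/304 (W = (-165/4 + (-1 - 1*(-16)))/(-5 + (3 + 6)²) = (-165/4 + (-1 + 16))/(-5 + 9²) = (-165/4 + 15)/(-5 + 81) = -105/4/76 = -105/4*1/76 = -105/304 ≈ -0.34539)
(T + W)² = (-55 - 105/304)² = (-16825/304)² = 283080625/92416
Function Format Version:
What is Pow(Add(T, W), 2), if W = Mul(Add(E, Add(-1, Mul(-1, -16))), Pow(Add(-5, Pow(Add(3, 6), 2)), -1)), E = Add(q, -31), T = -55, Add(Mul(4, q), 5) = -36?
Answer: Rational(283080625, 92416) ≈ 3063.1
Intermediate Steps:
q = Rational(-41, 4) (q = Add(Rational(-5, 4), Mul(Rational(1, 4), -36)) = Add(Rational(-5, 4), -9) = Rational(-41, 4) ≈ -10.250)
E = Rational(-165, 4) (E = Add(Rational(-41, 4), -31) = Rational(-165, 4) ≈ -41.250)
W = Rational(-105, 304) (W = Mul(Add(Rational(-165, 4), Add(-1, Mul(-1, -16))), Pow(Add(-5, Pow(Add(3, 6), 2)), -1)) = Mul(Add(Rational(-165, 4), Add(-1, 16)), Pow(Add(-5, Pow(9, 2)), -1)) = Mul(Add(Rational(-165, 4), 15), Pow(Add(-5, 81), -1)) = Mul(Rational(-105, 4), Pow(76, -1)) = Mul(Rational(-105, 4), Rational(1, 76)) = Rational(-105, 304) ≈ -0.34539)
Pow(Add(T, W), 2) = Pow(Add(-55, Rational(-105, 304)), 2) = Pow(Rational(-16825, 304), 2) = Rational(283080625, 92416)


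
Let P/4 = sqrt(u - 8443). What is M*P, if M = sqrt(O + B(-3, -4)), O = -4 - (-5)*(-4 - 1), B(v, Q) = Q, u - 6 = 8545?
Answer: 72*I*sqrt(11) ≈ 238.8*I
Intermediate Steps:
u = 8551 (u = 6 + 8545 = 8551)
O = -29 (O = -4 - (-5)*(-5) = -4 - 1*25 = -4 - 25 = -29)
P = 24*sqrt(3) (P = 4*sqrt(8551 - 8443) = 4*sqrt(108) = 4*(6*sqrt(3)) = 24*sqrt(3) ≈ 41.569)
M = I*sqrt(33) (M = sqrt(-29 - 4) = sqrt(-33) = I*sqrt(33) ≈ 5.7446*I)
M*P = (I*sqrt(33))*(24*sqrt(3)) = 72*I*sqrt(11)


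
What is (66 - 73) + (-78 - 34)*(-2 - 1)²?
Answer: -1015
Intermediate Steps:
(66 - 73) + (-78 - 34)*(-2 - 1)² = -7 - 112*(-3)² = -7 - 112*9 = -7 - 1008 = -1015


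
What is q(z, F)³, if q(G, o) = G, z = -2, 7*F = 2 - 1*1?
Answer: -8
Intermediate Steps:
F = ⅐ (F = (2 - 1*1)/7 = (2 - 1)/7 = (⅐)*1 = ⅐ ≈ 0.14286)
q(z, F)³ = (-2)³ = -8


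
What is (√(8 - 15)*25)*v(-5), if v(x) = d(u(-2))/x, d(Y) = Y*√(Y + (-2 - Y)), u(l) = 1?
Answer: 5*√14 ≈ 18.708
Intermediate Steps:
d(Y) = I*Y*√2 (d(Y) = Y*√(-2) = Y*(I*√2) = I*Y*√2)
v(x) = I*√2/x (v(x) = (I*1*√2)/x = (I*√2)/x = I*√2/x)
(√(8 - 15)*25)*v(-5) = (√(8 - 15)*25)*(I*√2/(-5)) = (√(-7)*25)*(I*√2*(-⅕)) = ((I*√7)*25)*(-I*√2/5) = (25*I*√7)*(-I*√2/5) = 5*√14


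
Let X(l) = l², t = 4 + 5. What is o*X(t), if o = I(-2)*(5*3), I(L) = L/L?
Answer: 1215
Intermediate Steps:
I(L) = 1
t = 9
o = 15 (o = 1*(5*3) = 1*15 = 15)
o*X(t) = 15*9² = 15*81 = 1215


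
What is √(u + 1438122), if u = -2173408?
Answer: I*√735286 ≈ 857.49*I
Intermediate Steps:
√(u + 1438122) = √(-2173408 + 1438122) = √(-735286) = I*√735286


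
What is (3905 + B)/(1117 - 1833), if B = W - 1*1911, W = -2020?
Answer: 13/358 ≈ 0.036313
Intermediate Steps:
B = -3931 (B = -2020 - 1*1911 = -2020 - 1911 = -3931)
(3905 + B)/(1117 - 1833) = (3905 - 3931)/(1117 - 1833) = -26/(-716) = -26*(-1/716) = 13/358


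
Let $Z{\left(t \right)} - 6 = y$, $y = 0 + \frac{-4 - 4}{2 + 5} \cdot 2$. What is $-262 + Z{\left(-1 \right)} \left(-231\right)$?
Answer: $-1120$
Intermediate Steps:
$y = - \frac{16}{7}$ ($y = 0 + - \frac{8}{7} \cdot 2 = 0 + \left(-8\right) \frac{1}{7} \cdot 2 = 0 - \frac{16}{7} = - \frac{16}{7} \approx -2.2857$)
$Z{\left(t \right)} = \frac{26}{7}$ ($Z{\left(t \right)} = 6 - \frac{16}{7} = \frac{26}{7}$)
$-262 + Z{\left(-1 \right)} \left(-231\right) = -262 + \frac{26}{7} \left(-231\right) = -262 - 858 = -1120$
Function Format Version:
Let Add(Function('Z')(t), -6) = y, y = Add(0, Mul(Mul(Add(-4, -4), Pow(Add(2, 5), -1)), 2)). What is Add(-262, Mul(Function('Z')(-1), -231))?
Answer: -1120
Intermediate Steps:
y = Rational(-16, 7) (y = Add(0, Mul(Mul(-8, Pow(7, -1)), 2)) = Add(0, Mul(Mul(-8, Rational(1, 7)), 2)) = Add(0, Mul(Rational(-8, 7), 2)) = Add(0, Rational(-16, 7)) = Rational(-16, 7) ≈ -2.2857)
Function('Z')(t) = Rational(26, 7) (Function('Z')(t) = Add(6, Rational(-16, 7)) = Rational(26, 7))
Add(-262, Mul(Function('Z')(-1), -231)) = Add(-262, Mul(Rational(26, 7), -231)) = Add(-262, -858) = -1120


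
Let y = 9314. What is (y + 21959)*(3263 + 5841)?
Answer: 284709392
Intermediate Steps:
(y + 21959)*(3263 + 5841) = (9314 + 21959)*(3263 + 5841) = 31273*9104 = 284709392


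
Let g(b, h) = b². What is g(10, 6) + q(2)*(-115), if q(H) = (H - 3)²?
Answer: -15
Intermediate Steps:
q(H) = (-3 + H)²
g(10, 6) + q(2)*(-115) = 10² + (-3 + 2)²*(-115) = 100 + (-1)²*(-115) = 100 + 1*(-115) = 100 - 115 = -15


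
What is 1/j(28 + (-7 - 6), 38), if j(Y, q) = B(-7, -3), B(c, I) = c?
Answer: -⅐ ≈ -0.14286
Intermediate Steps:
j(Y, q) = -7
1/j(28 + (-7 - 6), 38) = 1/(-7) = -⅐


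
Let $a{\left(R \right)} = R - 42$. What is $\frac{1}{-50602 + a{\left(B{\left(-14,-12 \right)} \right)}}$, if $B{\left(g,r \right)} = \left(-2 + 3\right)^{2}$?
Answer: $- \frac{1}{50643} \approx -1.9746 \cdot 10^{-5}$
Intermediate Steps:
$B{\left(g,r \right)} = 1$ ($B{\left(g,r \right)} = 1^{2} = 1$)
$a{\left(R \right)} = -42 + R$
$\frac{1}{-50602 + a{\left(B{\left(-14,-12 \right)} \right)}} = \frac{1}{-50602 + \left(-42 + 1\right)} = \frac{1}{-50602 - 41} = \frac{1}{-50643} = - \frac{1}{50643}$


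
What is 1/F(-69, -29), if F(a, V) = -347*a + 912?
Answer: 1/24855 ≈ 4.0233e-5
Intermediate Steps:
F(a, V) = 912 - 347*a
1/F(-69, -29) = 1/(912 - 347*(-69)) = 1/(912 + 23943) = 1/24855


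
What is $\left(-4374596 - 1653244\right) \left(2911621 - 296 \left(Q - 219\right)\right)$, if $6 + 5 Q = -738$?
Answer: $-18207029236032$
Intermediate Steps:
$Q = - \frac{744}{5}$ ($Q = - \frac{6}{5} + \frac{1}{5} \left(-738\right) = - \frac{6}{5} - \frac{738}{5} = - \frac{744}{5} \approx -148.8$)
$\left(-4374596 - 1653244\right) \left(2911621 - 296 \left(Q - 219\right)\right) = \left(-4374596 - 1653244\right) \left(2911621 - 296 \left(- \frac{744}{5} - 219\right)\right) = - 6027840 \left(2911621 - - \frac{544344}{5}\right) = - 6027840 \left(2911621 + \frac{544344}{5}\right) = \left(-6027840\right) \frac{15102449}{5} = -18207029236032$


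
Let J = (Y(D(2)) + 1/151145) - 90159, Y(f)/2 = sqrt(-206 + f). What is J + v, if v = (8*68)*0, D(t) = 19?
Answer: -13627082054/151145 + 2*I*sqrt(187) ≈ -90159.0 + 27.35*I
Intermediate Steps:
v = 0 (v = 544*0 = 0)
Y(f) = 2*sqrt(-206 + f)
J = -13627082054/151145 + 2*I*sqrt(187) (J = (2*sqrt(-206 + 19) + 1/151145) - 90159 = (2*sqrt(-187) + 1/151145) - 90159 = (2*(I*sqrt(187)) + 1/151145) - 90159 = (2*I*sqrt(187) + 1/151145) - 90159 = (1/151145 + 2*I*sqrt(187)) - 90159 = -13627082054/151145 + 2*I*sqrt(187) ≈ -90159.0 + 27.35*I)
J + v = (-13627082054/151145 + 2*I*sqrt(187)) + 0 = -13627082054/151145 + 2*I*sqrt(187)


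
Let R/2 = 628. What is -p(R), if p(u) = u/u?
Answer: -1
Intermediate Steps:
R = 1256 (R = 2*628 = 1256)
p(u) = 1
-p(R) = -1*1 = -1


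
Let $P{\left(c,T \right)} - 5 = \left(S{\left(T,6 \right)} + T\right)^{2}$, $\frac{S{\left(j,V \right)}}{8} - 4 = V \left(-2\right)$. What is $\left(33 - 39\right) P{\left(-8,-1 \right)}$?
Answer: $-25380$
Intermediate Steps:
$S{\left(j,V \right)} = 32 - 16 V$ ($S{\left(j,V \right)} = 32 + 8 V \left(-2\right) = 32 + 8 \left(- 2 V\right) = 32 - 16 V$)
$P{\left(c,T \right)} = 5 + \left(-64 + T\right)^{2}$ ($P{\left(c,T \right)} = 5 + \left(\left(32 - 96\right) + T\right)^{2} = 5 + \left(-64 + T\right)^{2}$)
$\left(33 - 39\right) P{\left(-8,-1 \right)} = \left(33 - 39\right) \left(5 + \left(-64 - 1\right)^{2}\right) = - 6 \left(5 + \left(-65\right)^{2}\right) = - 6 \left(5 + 4225\right) = \left(-6\right) 4230 = -25380$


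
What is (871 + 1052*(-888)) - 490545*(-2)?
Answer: 47785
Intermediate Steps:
(871 + 1052*(-888)) - 490545*(-2) = (871 - 934176) - 163515*(-6) = -933305 + 981090 = 47785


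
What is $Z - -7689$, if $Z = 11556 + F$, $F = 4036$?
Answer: $23281$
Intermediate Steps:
$Z = 15592$ ($Z = 11556 + 4036 = 15592$)
$Z - -7689 = 15592 - -7689 = 15592 + 7689 = 23281$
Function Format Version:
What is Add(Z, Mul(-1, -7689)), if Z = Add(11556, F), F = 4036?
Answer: 23281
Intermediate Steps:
Z = 15592 (Z = Add(11556, 4036) = 15592)
Add(Z, Mul(-1, -7689)) = Add(15592, Mul(-1, -7689)) = Add(15592, 7689) = 23281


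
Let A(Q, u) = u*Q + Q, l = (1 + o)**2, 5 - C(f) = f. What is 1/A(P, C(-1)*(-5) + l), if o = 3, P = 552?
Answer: -1/7176 ≈ -0.00013935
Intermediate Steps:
C(f) = 5 - f
l = 16 (l = (1 + 3)**2 = 4**2 = 16)
A(Q, u) = Q + Q*u (A(Q, u) = Q*u + Q = Q + Q*u)
1/A(P, C(-1)*(-5) + l) = 1/(552*(1 + ((5 - 1*(-1))*(-5) + 16))) = 1/(552*(1 + ((5 + 1)*(-5) + 16))) = 1/(552*(1 + (6*(-5) + 16))) = 1/(552*(1 + (-30 + 16))) = 1/(552*(1 - 14)) = 1/(552*(-13)) = 1/(-7176) = -1/7176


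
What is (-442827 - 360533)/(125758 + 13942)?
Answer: -40168/6985 ≈ -5.7506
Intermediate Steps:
(-442827 - 360533)/(125758 + 13942) = -803360/139700 = -803360*1/139700 = -40168/6985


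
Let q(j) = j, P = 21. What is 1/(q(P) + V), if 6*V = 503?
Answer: 6/629 ≈ 0.0095389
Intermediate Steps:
V = 503/6 (V = (1/6)*503 = 503/6 ≈ 83.833)
1/(q(P) + V) = 1/(21 + 503/6) = 1/(629/6) = 6/629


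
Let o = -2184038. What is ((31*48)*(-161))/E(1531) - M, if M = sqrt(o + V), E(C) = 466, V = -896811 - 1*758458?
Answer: -119784/233 - I*sqrt(3839307) ≈ -514.09 - 1959.4*I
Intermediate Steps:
V = -1655269 (V = -896811 - 758458 = -1655269)
M = I*sqrt(3839307) (M = sqrt(-2184038 - 1655269) = sqrt(-3839307) = I*sqrt(3839307) ≈ 1959.4*I)
((31*48)*(-161))/E(1531) - M = ((31*48)*(-161))/466 - I*sqrt(3839307) = (1488*(-161))*(1/466) - I*sqrt(3839307) = -239568*1/466 - I*sqrt(3839307) = -119784/233 - I*sqrt(3839307)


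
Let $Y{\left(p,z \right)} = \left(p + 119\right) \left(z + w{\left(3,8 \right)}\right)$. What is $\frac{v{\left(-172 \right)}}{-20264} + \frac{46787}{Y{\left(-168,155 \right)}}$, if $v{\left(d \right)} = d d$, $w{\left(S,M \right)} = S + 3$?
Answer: $- \frac{147684993}{19982837} \approx -7.3906$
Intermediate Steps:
$w{\left(S,M \right)} = 3 + S$
$v{\left(d \right)} = d^{2}$
$Y{\left(p,z \right)} = \left(6 + z\right) \left(119 + p\right)$ ($Y{\left(p,z \right)} = \left(p + 119\right) \left(z + \left(3 + 3\right)\right) = \left(119 + p\right) \left(z + 6\right) = \left(119 + p\right) \left(6 + z\right) = \left(6 + z\right) \left(119 + p\right)$)
$\frac{v{\left(-172 \right)}}{-20264} + \frac{46787}{Y{\left(-168,155 \right)}} = \frac{\left(-172\right)^{2}}{-20264} + \frac{46787}{714 + 6 \left(-168\right) + 119 \cdot 155 - 26040} = 29584 \left(- \frac{1}{20264}\right) + \frac{46787}{714 - 1008 + 18445 - 26040} = - \frac{3698}{2533} + \frac{46787}{-7889} = - \frac{3698}{2533} + 46787 \left(- \frac{1}{7889}\right) = - \frac{3698}{2533} - \frac{46787}{7889} = - \frac{147684993}{19982837}$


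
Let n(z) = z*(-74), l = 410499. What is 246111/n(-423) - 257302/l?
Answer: 10330472465/1427715522 ≈ 7.2357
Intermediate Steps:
n(z) = -74*z
246111/n(-423) - 257302/l = 246111/((-74*(-423))) - 257302/410499 = 246111/31302 - 257302*1/410499 = 246111*(1/31302) - 257302/410499 = 82037/10434 - 257302/410499 = 10330472465/1427715522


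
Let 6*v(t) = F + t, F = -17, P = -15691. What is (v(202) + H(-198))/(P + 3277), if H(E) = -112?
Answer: 487/74484 ≈ 0.0065383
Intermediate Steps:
v(t) = -17/6 + t/6 (v(t) = (-17 + t)/6 = -17/6 + t/6)
(v(202) + H(-198))/(P + 3277) = ((-17/6 + (1/6)*202) - 112)/(-15691 + 3277) = ((-17/6 + 101/3) - 112)/(-12414) = (185/6 - 112)*(-1/12414) = -487/6*(-1/12414) = 487/74484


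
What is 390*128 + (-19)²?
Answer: 50281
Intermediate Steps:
390*128 + (-19)² = 49920 + 361 = 50281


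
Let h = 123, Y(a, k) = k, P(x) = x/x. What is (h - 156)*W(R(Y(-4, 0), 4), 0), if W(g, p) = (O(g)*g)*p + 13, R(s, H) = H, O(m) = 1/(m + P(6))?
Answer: -429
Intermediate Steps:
P(x) = 1
O(m) = 1/(1 + m) (O(m) = 1/(m + 1) = 1/(1 + m))
W(g, p) = 13 + g*p/(1 + g) (W(g, p) = (g/(1 + g))*p + 13 = g*p/(1 + g) + 13 = 13 + g*p/(1 + g))
(h - 156)*W(R(Y(-4, 0), 4), 0) = (123 - 156)*((13 + 13*4 + 4*0)/(1 + 4)) = -33*(13 + 52 + 0)/5 = -33*65/5 = -33*13 = -429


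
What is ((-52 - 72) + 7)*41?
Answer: -4797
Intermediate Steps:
((-52 - 72) + 7)*41 = (-124 + 7)*41 = -117*41 = -4797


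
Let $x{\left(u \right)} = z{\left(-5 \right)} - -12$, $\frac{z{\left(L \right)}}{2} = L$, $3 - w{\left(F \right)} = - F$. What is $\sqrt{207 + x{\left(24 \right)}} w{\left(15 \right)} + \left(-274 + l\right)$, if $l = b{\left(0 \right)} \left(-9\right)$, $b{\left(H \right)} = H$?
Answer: $-274 + 18 \sqrt{209} \approx -13.777$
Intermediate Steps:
$w{\left(F \right)} = 3 + F$ ($w{\left(F \right)} = 3 - - F = 3 + F$)
$z{\left(L \right)} = 2 L$
$x{\left(u \right)} = 2$ ($x{\left(u \right)} = 2 \left(-5\right) - -12 = -10 + 12 = 2$)
$l = 0$ ($l = 0 \left(-9\right) = 0$)
$\sqrt{207 + x{\left(24 \right)}} w{\left(15 \right)} + \left(-274 + l\right) = \sqrt{207 + 2} \left(3 + 15\right) + \left(-274 + 0\right) = \sqrt{209} \cdot 18 - 274 = 18 \sqrt{209} - 274 = -274 + 18 \sqrt{209}$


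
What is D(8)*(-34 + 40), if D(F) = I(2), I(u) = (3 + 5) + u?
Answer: 60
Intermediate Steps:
I(u) = 8 + u
D(F) = 10 (D(F) = 8 + 2 = 10)
D(8)*(-34 + 40) = 10*(-34 + 40) = 10*6 = 60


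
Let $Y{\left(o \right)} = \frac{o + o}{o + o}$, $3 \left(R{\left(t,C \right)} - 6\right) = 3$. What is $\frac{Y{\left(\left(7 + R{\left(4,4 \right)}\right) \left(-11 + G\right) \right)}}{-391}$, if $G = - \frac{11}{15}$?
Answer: $- \frac{1}{391} \approx -0.0025575$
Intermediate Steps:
$R{\left(t,C \right)} = 7$ ($R{\left(t,C \right)} = 6 + \frac{1}{3} \cdot 3 = 6 + 1 = 7$)
$G = - \frac{11}{15}$ ($G = \left(-11\right) \frac{1}{15} = - \frac{11}{15} \approx -0.73333$)
$Y{\left(o \right)} = 1$ ($Y{\left(o \right)} = \frac{2 o}{2 o} = 2 o \frac{1}{2 o} = 1$)
$\frac{Y{\left(\left(7 + R{\left(4,4 \right)}\right) \left(-11 + G\right) \right)}}{-391} = 1 \frac{1}{-391} = 1 \left(- \frac{1}{391}\right) = - \frac{1}{391}$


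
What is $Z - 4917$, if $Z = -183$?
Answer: $-5100$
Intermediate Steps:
$Z - 4917 = -183 - 4917 = -5100$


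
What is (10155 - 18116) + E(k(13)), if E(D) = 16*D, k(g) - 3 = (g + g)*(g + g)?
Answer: 2903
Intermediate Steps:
k(g) = 3 + 4*g² (k(g) = 3 + (g + g)*(g + g) = 3 + (2*g)*(2*g) = 3 + 4*g²)
(10155 - 18116) + E(k(13)) = (10155 - 18116) + 16*(3 + 4*13²) = -7961 + 16*(3 + 4*169) = -7961 + 16*(3 + 676) = -7961 + 16*679 = -7961 + 10864 = 2903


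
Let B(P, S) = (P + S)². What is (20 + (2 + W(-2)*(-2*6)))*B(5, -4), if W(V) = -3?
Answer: 58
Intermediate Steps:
(20 + (2 + W(-2)*(-2*6)))*B(5, -4) = (20 + (2 - (-6)*6))*(5 - 4)² = (20 + (2 - 3*(-12)))*1² = (20 + (2 + 36))*1 = (20 + 38)*1 = 58*1 = 58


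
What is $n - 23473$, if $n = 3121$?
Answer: $-20352$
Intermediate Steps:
$n - 23473 = 3121 - 23473 = -20352$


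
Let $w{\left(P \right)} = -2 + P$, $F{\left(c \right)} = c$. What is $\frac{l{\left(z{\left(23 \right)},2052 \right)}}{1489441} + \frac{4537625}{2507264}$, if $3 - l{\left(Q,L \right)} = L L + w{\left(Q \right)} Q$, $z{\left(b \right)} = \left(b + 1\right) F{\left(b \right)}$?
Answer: $- \frac{4560019664839}{3734421799424} \approx -1.2211$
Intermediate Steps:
$z{\left(b \right)} = b \left(1 + b\right)$ ($z{\left(b \right)} = \left(b + 1\right) b = \left(1 + b\right) b = b \left(1 + b\right)$)
$l{\left(Q,L \right)} = 3 - L^{2} - Q \left(-2 + Q\right)$ ($l{\left(Q,L \right)} = 3 - \left(L L + \left(-2 + Q\right) Q\right) = 3 - \left(L^{2} + Q \left(-2 + Q\right)\right) = 3 - L^{2} - Q \left(-2 + Q\right)$)
$\frac{l{\left(z{\left(23 \right)},2052 \right)}}{1489441} + \frac{4537625}{2507264} = \frac{3 - 2052^{2} - 23 \left(1 + 23\right) \left(-2 + 23 \left(1 + 23\right)\right)}{1489441} + \frac{4537625}{2507264} = \left(3 - 4210704 - 23 \cdot 24 \left(-2 + 23 \cdot 24\right)\right) \frac{1}{1489441} + 4537625 \cdot \frac{1}{2507264} = \left(3 - 4210704 - 552 \left(-2 + 552\right)\right) \frac{1}{1489441} + \frac{4537625}{2507264} = \left(3 - 4210704 - 552 \cdot 550\right) \frac{1}{1489441} + \frac{4537625}{2507264} = \left(3 - 4210704 - 303600\right) \frac{1}{1489441} + \frac{4537625}{2507264} = \left(-4514301\right) \frac{1}{1489441} + \frac{4537625}{2507264} = - \frac{4514301}{1489441} + \frac{4537625}{2507264} = - \frac{4560019664839}{3734421799424}$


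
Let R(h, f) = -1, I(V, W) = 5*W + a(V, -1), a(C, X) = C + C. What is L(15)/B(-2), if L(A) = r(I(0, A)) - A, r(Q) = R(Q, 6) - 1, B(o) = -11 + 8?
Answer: 17/3 ≈ 5.6667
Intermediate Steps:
a(C, X) = 2*C
I(V, W) = 2*V + 5*W (I(V, W) = 5*W + 2*V = 2*V + 5*W)
B(o) = -3
r(Q) = -2 (r(Q) = -1 - 1 = -2)
L(A) = -2 - A
L(15)/B(-2) = (-2 - 1*15)/(-3) = (-2 - 15)*(-⅓) = -17*(-⅓) = 17/3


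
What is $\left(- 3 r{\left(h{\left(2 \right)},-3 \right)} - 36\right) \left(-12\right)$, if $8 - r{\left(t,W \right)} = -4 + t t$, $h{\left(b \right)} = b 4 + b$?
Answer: $-2736$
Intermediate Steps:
$h{\left(b \right)} = 5 b$ ($h{\left(b \right)} = 4 b + b = 5 b$)
$r{\left(t,W \right)} = 12 - t^{2}$ ($r{\left(t,W \right)} = 8 - \left(-4 + t t\right) = 8 - \left(-4 + t^{2}\right) = 12 - t^{2}$)
$\left(- 3 r{\left(h{\left(2 \right)},-3 \right)} - 36\right) \left(-12\right) = \left(- 3 \left(12 - \left(5 \cdot 2\right)^{2}\right) - 36\right) \left(-12\right) = \left(- 3 \left(12 - 10^{2}\right) - 36\right) \left(-12\right) = \left(- 3 \left(12 - 100\right) - 36\right) \left(-12\right) = \left(\left(-3\right) \left(-88\right) - 36\right) \left(-12\right) = \left(264 - 36\right) \left(-12\right) = 228 \left(-12\right) = -2736$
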